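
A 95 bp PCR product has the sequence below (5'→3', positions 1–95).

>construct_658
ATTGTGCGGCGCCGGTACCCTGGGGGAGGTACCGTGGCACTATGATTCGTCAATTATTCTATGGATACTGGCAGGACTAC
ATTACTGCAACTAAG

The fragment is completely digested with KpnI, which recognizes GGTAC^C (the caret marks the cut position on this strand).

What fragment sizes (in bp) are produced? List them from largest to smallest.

63, 18, 14 bp

KpnI sites (GGTACC) start at positions 14, 28.
KpnI cuts after base 5 of each site (before the last base), so after positions 18, 32.
Linear molecule, 2 cuts → 3 fragments:
  1–18 → 18 bp
  19–32 → 14 bp
  33–95 → 63 bp
Sorted largest to smallest: 63, 18, 14 bp.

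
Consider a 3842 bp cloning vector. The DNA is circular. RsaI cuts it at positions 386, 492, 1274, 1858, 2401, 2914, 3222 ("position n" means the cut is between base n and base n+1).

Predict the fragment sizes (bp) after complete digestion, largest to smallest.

1006, 782, 584, 543, 513, 308, 106 bp

Circular molecule, 7 cuts → 7 fragments:
  492 − 386 = 106 bp
  1274 − 492 = 782 bp
  1858 − 1274 = 584 bp
  2401 − 1858 = 543 bp
  2914 − 2401 = 513 bp
  3222 − 2914 = 308 bp
  wrap: 3842 − 3222 + 386 = 1006 bp
Sorted largest to smallest: 1006, 782, 584, 543, 513, 308, 106 bp.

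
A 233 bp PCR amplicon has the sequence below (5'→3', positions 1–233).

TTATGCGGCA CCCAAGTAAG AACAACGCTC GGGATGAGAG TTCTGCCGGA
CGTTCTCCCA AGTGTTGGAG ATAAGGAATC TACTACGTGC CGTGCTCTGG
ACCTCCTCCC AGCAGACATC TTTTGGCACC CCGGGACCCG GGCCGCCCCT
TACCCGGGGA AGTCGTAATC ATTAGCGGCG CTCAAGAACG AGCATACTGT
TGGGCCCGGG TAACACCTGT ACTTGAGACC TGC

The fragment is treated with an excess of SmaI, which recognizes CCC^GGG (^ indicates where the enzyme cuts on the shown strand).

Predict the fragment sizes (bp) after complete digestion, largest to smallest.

SmaI sites (CCCGGG) start at positions 130, 137, 153, 205.
SmaI cuts after base 3 of each site, so after positions 132, 139, 155, 207.
Linear molecule, 4 cuts → 5 fragments:
  1–132 → 132 bp
  133–139 → 7 bp
  140–155 → 16 bp
  156–207 → 52 bp
  208–233 → 26 bp
Sorted largest to smallest: 132, 52, 26, 16, 7 bp.

132, 52, 26, 16, 7 bp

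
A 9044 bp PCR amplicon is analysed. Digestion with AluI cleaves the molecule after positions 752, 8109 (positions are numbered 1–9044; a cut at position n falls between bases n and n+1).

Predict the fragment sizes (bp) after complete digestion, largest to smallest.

7357, 935, 752 bp

Linear molecule, 2 cuts → 3 fragments:
  752 − 0 = 752 bp
  8109 − 752 = 7357 bp
  9044 − 8109 = 935 bp
Sorted largest to smallest: 7357, 935, 752 bp.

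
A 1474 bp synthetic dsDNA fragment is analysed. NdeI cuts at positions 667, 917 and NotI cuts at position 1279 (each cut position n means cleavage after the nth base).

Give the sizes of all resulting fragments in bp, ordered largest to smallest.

Combined cut positions (sorted): 667, 917, 1279.
Linear molecule, 3 cuts → 4 fragments:
  667 − 0 = 667 bp
  917 − 667 = 250 bp
  1279 − 917 = 362 bp
  1474 − 1279 = 195 bp
Sorted largest to smallest: 667, 362, 250, 195 bp.

667, 362, 250, 195 bp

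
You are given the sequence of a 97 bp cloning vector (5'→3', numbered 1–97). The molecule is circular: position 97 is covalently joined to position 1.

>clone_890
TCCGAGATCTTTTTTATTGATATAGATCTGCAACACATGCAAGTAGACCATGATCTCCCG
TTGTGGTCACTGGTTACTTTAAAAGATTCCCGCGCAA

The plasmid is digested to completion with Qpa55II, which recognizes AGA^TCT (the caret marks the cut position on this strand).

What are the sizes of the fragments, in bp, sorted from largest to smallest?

78, 19 bp

Qpa55II sites (AGATCT) start at positions 5, 24.
Qpa55II cuts after base 3 of each site, so after positions 7, 26.
Circular molecule, 2 cuts → 2 fragments:
  8–26 → 19 bp
  27–97 then 1–7 → 71 + 7 = 78 bp
Sorted largest to smallest: 78, 19 bp.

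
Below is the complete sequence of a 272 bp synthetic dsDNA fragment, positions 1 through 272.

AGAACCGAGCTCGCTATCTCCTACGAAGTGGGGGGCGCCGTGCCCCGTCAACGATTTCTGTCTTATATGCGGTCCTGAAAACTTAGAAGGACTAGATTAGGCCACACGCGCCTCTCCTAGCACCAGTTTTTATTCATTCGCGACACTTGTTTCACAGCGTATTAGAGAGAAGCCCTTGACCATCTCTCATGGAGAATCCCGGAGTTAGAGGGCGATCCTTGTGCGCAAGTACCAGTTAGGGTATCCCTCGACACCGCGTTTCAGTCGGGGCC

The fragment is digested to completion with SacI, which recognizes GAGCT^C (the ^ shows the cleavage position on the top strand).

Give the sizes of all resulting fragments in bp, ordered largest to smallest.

261, 11 bp

The SacI site (GAGCTC) starts at position 7.
SacI cuts after base 5 of each site (before the last base), so after position 11.
Linear molecule, 1 cut → 2 fragments:
  1–11 → 11 bp
  12–272 → 261 bp
Sorted largest to smallest: 261, 11 bp.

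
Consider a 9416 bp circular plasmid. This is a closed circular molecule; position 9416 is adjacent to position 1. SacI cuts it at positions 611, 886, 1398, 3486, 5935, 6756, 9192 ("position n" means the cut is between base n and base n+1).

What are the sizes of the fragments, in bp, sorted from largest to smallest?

2449, 2436, 2088, 835, 821, 512, 275 bp

Circular molecule, 7 cuts → 7 fragments:
  886 − 611 = 275 bp
  1398 − 886 = 512 bp
  3486 − 1398 = 2088 bp
  5935 − 3486 = 2449 bp
  6756 − 5935 = 821 bp
  9192 − 6756 = 2436 bp
  wrap: 9416 − 9192 + 611 = 835 bp
Sorted largest to smallest: 2449, 2436, 2088, 835, 821, 512, 275 bp.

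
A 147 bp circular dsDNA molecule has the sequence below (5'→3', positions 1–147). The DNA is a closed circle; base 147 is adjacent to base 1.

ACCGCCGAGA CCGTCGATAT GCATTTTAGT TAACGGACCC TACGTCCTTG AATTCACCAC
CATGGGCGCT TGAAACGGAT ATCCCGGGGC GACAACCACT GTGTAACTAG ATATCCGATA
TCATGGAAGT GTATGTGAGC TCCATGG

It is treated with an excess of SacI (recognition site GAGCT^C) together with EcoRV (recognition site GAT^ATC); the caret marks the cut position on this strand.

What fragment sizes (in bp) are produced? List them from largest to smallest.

The SacI site (GAGCTC) starts at position 137.
SacI cuts after base 5 of each site (before the last base), so after position 141.
EcoRV sites (GATATC) start at positions 78, 110, 117.
EcoRV cuts after base 3 of each site, so after positions 80, 112, 119.
Combined cut positions: 80, 112, 119, 141.
Circular molecule, 4 cuts → 4 fragments:
  81–112 → 32 bp
  113–119 → 7 bp
  120–141 → 22 bp
  142–147 then 1–80 → 6 + 80 = 86 bp
Sorted largest to smallest: 86, 32, 22, 7 bp.

86, 32, 22, 7 bp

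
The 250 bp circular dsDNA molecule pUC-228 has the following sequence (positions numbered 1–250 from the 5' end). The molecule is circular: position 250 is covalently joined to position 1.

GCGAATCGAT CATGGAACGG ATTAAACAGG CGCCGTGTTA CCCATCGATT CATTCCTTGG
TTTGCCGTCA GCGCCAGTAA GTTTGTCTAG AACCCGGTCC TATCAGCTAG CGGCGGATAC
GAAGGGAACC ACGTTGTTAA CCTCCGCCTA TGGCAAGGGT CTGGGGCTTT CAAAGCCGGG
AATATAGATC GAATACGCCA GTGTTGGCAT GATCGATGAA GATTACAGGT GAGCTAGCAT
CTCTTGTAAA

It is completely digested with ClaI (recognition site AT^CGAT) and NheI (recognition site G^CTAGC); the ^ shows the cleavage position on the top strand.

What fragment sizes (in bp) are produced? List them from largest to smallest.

ClaI sites (ATCGAT) start at positions 5, 44, 212.
ClaI cuts after base 2 of each site, so after positions 6, 45, 213.
NheI sites (GCTAGC) start at positions 106, 233.
NheI cuts after the first base of each site, so after positions 106, 233.
Combined cut positions: 6, 45, 106, 213, 233.
Circular molecule, 5 cuts → 5 fragments:
  7–45 → 39 bp
  46–106 → 61 bp
  107–213 → 107 bp
  214–233 → 20 bp
  234–250 then 1–6 → 17 + 6 = 23 bp
Sorted largest to smallest: 107, 61, 39, 23, 20 bp.

107, 61, 39, 23, 20 bp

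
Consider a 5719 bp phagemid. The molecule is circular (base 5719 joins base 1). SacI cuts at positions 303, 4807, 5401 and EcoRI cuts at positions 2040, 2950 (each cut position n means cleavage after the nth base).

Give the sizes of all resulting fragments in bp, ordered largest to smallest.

Combined cut positions (sorted): 303, 2040, 2950, 4807, 5401.
Circular molecule, 5 cuts → 5 fragments:
  2040 − 303 = 1737 bp
  2950 − 2040 = 910 bp
  4807 − 2950 = 1857 bp
  5401 − 4807 = 594 bp
  wrap: 5719 − 5401 + 303 = 621 bp
Sorted largest to smallest: 1857, 1737, 910, 621, 594 bp.

1857, 1737, 910, 621, 594 bp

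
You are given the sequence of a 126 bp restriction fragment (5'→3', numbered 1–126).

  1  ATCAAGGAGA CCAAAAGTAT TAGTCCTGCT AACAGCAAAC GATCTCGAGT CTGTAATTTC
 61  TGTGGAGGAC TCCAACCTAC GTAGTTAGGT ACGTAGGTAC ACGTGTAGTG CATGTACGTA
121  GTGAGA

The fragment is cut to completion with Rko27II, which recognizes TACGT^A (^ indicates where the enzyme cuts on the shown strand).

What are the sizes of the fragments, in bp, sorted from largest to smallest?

Rko27II sites (TACGTA) start at positions 78, 90, 115.
Rko27II cuts after base 5 of each site (before the last base), so after positions 82, 94, 119.
Linear molecule, 3 cuts → 4 fragments:
  1–82 → 82 bp
  83–94 → 12 bp
  95–119 → 25 bp
  120–126 → 7 bp
Sorted largest to smallest: 82, 25, 12, 7 bp.

82, 25, 12, 7 bp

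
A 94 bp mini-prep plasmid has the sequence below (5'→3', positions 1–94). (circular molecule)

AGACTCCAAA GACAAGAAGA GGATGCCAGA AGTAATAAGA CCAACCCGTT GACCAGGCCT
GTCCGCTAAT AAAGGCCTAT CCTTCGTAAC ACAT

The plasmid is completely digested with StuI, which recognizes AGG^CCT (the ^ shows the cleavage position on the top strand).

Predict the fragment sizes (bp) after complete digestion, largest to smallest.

76, 18 bp

StuI sites (AGGCCT) start at positions 55, 73.
StuI cuts after base 3 of each site, so after positions 57, 75.
Circular molecule, 2 cuts → 2 fragments:
  58–75 → 18 bp
  76–94 then 1–57 → 19 + 57 = 76 bp
Sorted largest to smallest: 76, 18 bp.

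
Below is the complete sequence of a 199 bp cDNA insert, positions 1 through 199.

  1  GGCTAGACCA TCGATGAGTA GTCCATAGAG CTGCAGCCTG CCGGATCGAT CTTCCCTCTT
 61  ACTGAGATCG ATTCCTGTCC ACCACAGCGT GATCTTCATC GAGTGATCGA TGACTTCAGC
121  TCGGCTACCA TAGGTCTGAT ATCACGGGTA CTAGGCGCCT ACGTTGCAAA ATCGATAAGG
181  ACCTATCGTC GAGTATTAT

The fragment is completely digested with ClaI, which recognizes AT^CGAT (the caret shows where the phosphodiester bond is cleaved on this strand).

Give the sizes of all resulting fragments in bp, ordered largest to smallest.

65, 39, 35, 27, 22, 11 bp

ClaI sites (ATCGAT) start at positions 10, 45, 67, 106, 171.
ClaI cuts after base 2 of each site, so after positions 11, 46, 68, 107, 172.
Linear molecule, 5 cuts → 6 fragments:
  1–11 → 11 bp
  12–46 → 35 bp
  47–68 → 22 bp
  69–107 → 39 bp
  108–172 → 65 bp
  173–199 → 27 bp
Sorted largest to smallest: 65, 39, 35, 27, 22, 11 bp.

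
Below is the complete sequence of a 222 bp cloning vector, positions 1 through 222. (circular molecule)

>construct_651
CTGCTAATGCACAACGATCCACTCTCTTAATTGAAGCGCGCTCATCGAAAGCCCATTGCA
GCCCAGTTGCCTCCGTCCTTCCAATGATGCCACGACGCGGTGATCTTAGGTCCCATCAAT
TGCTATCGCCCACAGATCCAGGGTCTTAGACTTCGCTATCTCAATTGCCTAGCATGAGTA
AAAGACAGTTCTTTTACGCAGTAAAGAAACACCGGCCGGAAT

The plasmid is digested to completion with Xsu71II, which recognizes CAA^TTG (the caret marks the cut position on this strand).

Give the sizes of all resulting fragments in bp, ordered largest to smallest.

Xsu71II sites (CAATTG) start at positions 117, 162.
Xsu71II cuts after base 3 of each site, so after positions 119, 164.
Circular molecule, 2 cuts → 2 fragments:
  120–164 → 45 bp
  165–222 then 1–119 → 58 + 119 = 177 bp
Sorted largest to smallest: 177, 45 bp.

177, 45 bp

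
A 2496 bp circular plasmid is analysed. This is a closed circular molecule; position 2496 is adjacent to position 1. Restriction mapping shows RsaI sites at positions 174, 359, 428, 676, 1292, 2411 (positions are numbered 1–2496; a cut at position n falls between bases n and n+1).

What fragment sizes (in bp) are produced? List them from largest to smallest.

1119, 616, 259, 248, 185, 69 bp

Circular molecule, 6 cuts → 6 fragments:
  359 − 174 = 185 bp
  428 − 359 = 69 bp
  676 − 428 = 248 bp
  1292 − 676 = 616 bp
  2411 − 1292 = 1119 bp
  wrap: 2496 − 2411 + 174 = 259 bp
Sorted largest to smallest: 1119, 616, 259, 248, 185, 69 bp.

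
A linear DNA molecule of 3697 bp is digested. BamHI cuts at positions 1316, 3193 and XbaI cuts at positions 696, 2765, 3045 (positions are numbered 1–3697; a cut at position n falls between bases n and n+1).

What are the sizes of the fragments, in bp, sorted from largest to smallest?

Combined cut positions (sorted): 696, 1316, 2765, 3045, 3193.
Linear molecule, 5 cuts → 6 fragments:
  696 − 0 = 696 bp
  1316 − 696 = 620 bp
  2765 − 1316 = 1449 bp
  3045 − 2765 = 280 bp
  3193 − 3045 = 148 bp
  3697 − 3193 = 504 bp
Sorted largest to smallest: 1449, 696, 620, 504, 280, 148 bp.

1449, 696, 620, 504, 280, 148 bp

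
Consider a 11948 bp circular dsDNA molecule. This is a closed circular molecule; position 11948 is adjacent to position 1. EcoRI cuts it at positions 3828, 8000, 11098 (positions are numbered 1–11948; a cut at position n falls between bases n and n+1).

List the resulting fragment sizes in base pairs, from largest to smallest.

4678, 4172, 3098 bp

Circular molecule, 3 cuts → 3 fragments:
  8000 − 3828 = 4172 bp
  11098 − 8000 = 3098 bp
  wrap: 11948 − 11098 + 3828 = 4678 bp
Sorted largest to smallest: 4678, 4172, 3098 bp.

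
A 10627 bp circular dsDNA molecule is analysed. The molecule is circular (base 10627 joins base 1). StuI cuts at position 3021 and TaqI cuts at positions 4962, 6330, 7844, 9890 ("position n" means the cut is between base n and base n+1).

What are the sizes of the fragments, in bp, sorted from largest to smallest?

3758, 2046, 1941, 1514, 1368 bp

Combined cut positions (sorted): 3021, 4962, 6330, 7844, 9890.
Circular molecule, 5 cuts → 5 fragments:
  4962 − 3021 = 1941 bp
  6330 − 4962 = 1368 bp
  7844 − 6330 = 1514 bp
  9890 − 7844 = 2046 bp
  wrap: 10627 − 9890 + 3021 = 3758 bp
Sorted largest to smallest: 3758, 2046, 1941, 1514, 1368 bp.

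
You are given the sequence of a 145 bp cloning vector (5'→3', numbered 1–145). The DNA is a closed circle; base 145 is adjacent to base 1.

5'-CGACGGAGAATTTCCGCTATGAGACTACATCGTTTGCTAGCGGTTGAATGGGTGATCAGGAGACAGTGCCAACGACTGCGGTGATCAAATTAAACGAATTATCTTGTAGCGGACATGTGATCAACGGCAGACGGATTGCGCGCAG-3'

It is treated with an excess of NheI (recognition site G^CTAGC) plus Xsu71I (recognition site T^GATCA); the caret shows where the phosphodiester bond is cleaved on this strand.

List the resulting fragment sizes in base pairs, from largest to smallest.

The NheI site (GCTAGC) starts at position 36.
NheI cuts after the first base of each site, so after position 36.
Xsu71I sites (TGATCA) start at positions 53, 82, 118.
Xsu71I cuts after the first base of each site, so after positions 53, 82, 118.
Combined cut positions: 36, 53, 82, 118.
Circular molecule, 4 cuts → 4 fragments:
  37–53 → 17 bp
  54–82 → 29 bp
  83–118 → 36 bp
  119–145 then 1–36 → 27 + 36 = 63 bp
Sorted largest to smallest: 63, 36, 29, 17 bp.

63, 36, 29, 17 bp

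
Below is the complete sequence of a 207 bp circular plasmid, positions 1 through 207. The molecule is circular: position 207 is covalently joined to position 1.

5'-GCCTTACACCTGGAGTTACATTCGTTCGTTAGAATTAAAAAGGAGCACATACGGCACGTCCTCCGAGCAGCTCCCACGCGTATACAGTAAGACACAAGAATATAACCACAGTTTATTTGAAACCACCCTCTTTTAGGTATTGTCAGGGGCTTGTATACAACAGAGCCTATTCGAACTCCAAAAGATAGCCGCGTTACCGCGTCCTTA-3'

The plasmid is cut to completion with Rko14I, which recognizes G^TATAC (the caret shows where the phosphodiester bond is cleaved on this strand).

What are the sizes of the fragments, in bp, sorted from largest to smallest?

134, 73 bp

Rko14I sites (GTATAC) start at positions 80, 153.
Rko14I cuts after the first base of each site, so after positions 80, 153.
Circular molecule, 2 cuts → 2 fragments:
  81–153 → 73 bp
  154–207 then 1–80 → 54 + 80 = 134 bp
Sorted largest to smallest: 134, 73 bp.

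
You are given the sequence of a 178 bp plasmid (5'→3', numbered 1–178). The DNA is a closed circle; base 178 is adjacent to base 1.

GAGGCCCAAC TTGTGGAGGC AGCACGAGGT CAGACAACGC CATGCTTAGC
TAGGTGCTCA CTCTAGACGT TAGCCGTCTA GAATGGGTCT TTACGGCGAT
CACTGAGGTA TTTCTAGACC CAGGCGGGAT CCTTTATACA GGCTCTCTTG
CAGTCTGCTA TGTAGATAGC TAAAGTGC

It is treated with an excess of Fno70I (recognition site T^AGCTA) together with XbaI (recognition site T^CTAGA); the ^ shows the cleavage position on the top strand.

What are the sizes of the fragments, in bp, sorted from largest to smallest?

Fno70I sites (TAGCTA) start at positions 47, 167.
Fno70I cuts after the first base of each site, so after positions 47, 167.
XbaI sites (TCTAGA) start at positions 62, 77, 113.
XbaI cuts after the first base of each site, so after positions 62, 77, 113.
Combined cut positions: 47, 62, 77, 113, 167.
Circular molecule, 5 cuts → 5 fragments:
  48–62 → 15 bp
  63–77 → 15 bp
  78–113 → 36 bp
  114–167 → 54 bp
  168–178 then 1–47 → 11 + 47 = 58 bp
Sorted largest to smallest: 58, 54, 36, 15, 15 bp.

58, 54, 36, 15, 15 bp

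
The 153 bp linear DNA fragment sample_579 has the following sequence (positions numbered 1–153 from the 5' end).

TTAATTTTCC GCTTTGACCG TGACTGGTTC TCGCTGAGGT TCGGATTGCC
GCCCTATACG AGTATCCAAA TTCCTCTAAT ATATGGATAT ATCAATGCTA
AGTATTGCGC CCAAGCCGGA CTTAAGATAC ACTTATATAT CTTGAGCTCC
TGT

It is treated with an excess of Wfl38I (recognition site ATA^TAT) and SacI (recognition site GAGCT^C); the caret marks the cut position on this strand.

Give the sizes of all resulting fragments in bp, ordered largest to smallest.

81, 48, 11, 8, 5 bp

Wfl38I sites (ATATAT) start at positions 79, 87, 135.
Wfl38I cuts after base 3 of each site, so after positions 81, 89, 137.
The SacI site (GAGCTC) starts at position 144.
SacI cuts after base 5 of each site (before the last base), so after position 148.
Combined cut positions: 81, 89, 137, 148.
Linear molecule, 4 cuts → 5 fragments:
  1–81 → 81 bp
  82–89 → 8 bp
  90–137 → 48 bp
  138–148 → 11 bp
  149–153 → 5 bp
Sorted largest to smallest: 81, 48, 11, 8, 5 bp.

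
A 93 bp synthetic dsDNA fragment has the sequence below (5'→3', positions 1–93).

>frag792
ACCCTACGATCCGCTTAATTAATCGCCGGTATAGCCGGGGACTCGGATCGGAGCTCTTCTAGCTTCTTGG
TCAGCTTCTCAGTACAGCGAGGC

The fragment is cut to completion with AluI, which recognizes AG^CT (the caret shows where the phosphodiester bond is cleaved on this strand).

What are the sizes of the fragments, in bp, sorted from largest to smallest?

53, 19, 12, 9 bp

AluI sites (AGCT) start at positions 52, 61, 73.
AluI cuts after base 2 of each site, so after positions 53, 62, 74.
Linear molecule, 3 cuts → 4 fragments:
  1–53 → 53 bp
  54–62 → 9 bp
  63–74 → 12 bp
  75–93 → 19 bp
Sorted largest to smallest: 53, 19, 12, 9 bp.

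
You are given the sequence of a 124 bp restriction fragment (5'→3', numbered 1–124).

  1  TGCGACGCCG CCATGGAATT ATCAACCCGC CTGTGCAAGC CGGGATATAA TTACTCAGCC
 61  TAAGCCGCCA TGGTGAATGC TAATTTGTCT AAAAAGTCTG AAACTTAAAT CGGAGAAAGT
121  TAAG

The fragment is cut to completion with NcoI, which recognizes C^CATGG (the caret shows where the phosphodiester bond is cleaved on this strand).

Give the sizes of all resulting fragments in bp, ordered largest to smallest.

57, 56, 11 bp

NcoI sites (CCATGG) start at positions 11, 68.
NcoI cuts after the first base of each site, so after positions 11, 68.
Linear molecule, 2 cuts → 3 fragments:
  1–11 → 11 bp
  12–68 → 57 bp
  69–124 → 56 bp
Sorted largest to smallest: 57, 56, 11 bp.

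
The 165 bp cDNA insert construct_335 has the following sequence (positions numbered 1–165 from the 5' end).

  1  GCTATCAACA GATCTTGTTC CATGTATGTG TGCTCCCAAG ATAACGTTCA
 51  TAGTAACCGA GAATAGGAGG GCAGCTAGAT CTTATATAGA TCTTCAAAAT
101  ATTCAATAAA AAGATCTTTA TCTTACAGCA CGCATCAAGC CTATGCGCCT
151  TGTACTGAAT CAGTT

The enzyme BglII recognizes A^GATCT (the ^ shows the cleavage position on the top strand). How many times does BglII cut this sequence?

4

AGATCT occurs starting at positions 10, 77, 88, 112.
BglII cuts at 4 sites.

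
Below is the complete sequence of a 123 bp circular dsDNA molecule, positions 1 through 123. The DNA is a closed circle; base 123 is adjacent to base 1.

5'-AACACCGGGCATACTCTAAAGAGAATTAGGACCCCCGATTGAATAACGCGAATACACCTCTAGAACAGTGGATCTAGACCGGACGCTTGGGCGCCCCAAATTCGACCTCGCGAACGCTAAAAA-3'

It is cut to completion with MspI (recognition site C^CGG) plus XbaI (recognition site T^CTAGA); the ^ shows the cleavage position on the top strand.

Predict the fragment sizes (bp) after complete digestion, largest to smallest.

MspI sites (CCGG) start at positions 5, 79.
MspI cuts after the first base of each site, so after positions 5, 79.
XbaI sites (TCTAGA) start at positions 59, 73.
XbaI cuts after the first base of each site, so after positions 59, 73.
Combined cut positions: 5, 59, 73, 79.
Circular molecule, 4 cuts → 4 fragments:
  6–59 → 54 bp
  60–73 → 14 bp
  74–79 → 6 bp
  80–123 then 1–5 → 44 + 5 = 49 bp
Sorted largest to smallest: 54, 49, 14, 6 bp.

54, 49, 14, 6 bp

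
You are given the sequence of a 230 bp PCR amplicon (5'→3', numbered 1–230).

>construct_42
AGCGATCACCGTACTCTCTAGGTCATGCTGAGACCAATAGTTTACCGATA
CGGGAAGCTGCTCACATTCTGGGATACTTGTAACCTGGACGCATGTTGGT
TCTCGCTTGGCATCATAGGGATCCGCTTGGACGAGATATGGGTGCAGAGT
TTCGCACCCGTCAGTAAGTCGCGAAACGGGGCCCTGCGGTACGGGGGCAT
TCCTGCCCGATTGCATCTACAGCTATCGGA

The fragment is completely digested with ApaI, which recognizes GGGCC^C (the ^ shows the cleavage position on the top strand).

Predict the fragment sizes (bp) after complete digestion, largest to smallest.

The ApaI site (GGGCCC) starts at position 179.
ApaI cuts after base 5 of each site (before the last base), so after position 183.
Linear molecule, 1 cut → 2 fragments:
  1–183 → 183 bp
  184–230 → 47 bp
Sorted largest to smallest: 183, 47 bp.

183, 47 bp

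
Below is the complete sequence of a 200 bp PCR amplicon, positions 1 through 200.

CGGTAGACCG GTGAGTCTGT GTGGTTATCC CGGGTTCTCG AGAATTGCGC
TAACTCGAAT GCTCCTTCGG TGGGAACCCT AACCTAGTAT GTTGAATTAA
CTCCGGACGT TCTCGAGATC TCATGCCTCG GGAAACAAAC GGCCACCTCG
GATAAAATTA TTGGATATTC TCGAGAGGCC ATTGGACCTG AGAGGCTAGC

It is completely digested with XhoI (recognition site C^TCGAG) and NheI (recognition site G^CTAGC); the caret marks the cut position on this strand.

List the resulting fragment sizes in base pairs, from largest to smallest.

75, 58, 37, 25, 5 bp

XhoI sites (CTCGAG) start at positions 37, 112, 170.
XhoI cuts after the first base of each site, so after positions 37, 112, 170.
The NheI site (GCTAGC) starts at position 195.
NheI cuts after the first base of each site, so after position 195.
Combined cut positions: 37, 112, 170, 195.
Linear molecule, 4 cuts → 5 fragments:
  1–37 → 37 bp
  38–112 → 75 bp
  113–170 → 58 bp
  171–195 → 25 bp
  196–200 → 5 bp
Sorted largest to smallest: 75, 58, 37, 25, 5 bp.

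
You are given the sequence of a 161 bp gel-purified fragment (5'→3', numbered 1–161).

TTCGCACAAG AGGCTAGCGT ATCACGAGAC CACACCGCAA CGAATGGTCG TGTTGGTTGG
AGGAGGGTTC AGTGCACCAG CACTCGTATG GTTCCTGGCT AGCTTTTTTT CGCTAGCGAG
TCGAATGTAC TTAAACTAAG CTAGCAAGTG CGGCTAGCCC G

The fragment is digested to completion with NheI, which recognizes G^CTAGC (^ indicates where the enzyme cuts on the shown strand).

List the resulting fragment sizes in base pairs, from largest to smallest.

85, 28, 14, 13, 13, 8 bp

NheI sites (GCTAGC) start at positions 13, 98, 112, 140, 153.
NheI cuts after the first base of each site, so after positions 13, 98, 112, 140, 153.
Linear molecule, 5 cuts → 6 fragments:
  1–13 → 13 bp
  14–98 → 85 bp
  99–112 → 14 bp
  113–140 → 28 bp
  141–153 → 13 bp
  154–161 → 8 bp
Sorted largest to smallest: 85, 28, 14, 13, 13, 8 bp.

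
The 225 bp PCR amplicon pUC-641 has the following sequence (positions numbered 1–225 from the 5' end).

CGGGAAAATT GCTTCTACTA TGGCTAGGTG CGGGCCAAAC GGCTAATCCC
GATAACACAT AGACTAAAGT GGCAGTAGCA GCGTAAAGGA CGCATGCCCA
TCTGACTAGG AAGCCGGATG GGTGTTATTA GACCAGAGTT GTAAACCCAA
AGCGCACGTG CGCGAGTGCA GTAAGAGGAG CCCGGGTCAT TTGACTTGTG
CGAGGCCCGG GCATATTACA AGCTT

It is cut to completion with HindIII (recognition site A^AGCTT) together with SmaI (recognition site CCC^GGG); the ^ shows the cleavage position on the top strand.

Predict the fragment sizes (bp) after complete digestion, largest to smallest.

183, 25, 12, 5 bp

The HindIII site (AAGCTT) starts at position 220.
HindIII cuts after the first base of each site, so after position 220.
SmaI sites (CCCGGG) start at positions 181, 206.
SmaI cuts after base 3 of each site, so after positions 183, 208.
Combined cut positions: 183, 208, 220.
Linear molecule, 3 cuts → 4 fragments:
  1–183 → 183 bp
  184–208 → 25 bp
  209–220 → 12 bp
  221–225 → 5 bp
Sorted largest to smallest: 183, 25, 12, 5 bp.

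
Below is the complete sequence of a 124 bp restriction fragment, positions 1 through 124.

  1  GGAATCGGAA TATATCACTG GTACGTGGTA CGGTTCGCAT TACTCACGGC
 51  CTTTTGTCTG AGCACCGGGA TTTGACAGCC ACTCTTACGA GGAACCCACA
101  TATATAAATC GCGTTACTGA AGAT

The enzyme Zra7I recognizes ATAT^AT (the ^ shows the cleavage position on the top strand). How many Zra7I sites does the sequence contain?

ATATAT occurs starting at positions 10, 100.
Zra7I cuts at 2 sites.

2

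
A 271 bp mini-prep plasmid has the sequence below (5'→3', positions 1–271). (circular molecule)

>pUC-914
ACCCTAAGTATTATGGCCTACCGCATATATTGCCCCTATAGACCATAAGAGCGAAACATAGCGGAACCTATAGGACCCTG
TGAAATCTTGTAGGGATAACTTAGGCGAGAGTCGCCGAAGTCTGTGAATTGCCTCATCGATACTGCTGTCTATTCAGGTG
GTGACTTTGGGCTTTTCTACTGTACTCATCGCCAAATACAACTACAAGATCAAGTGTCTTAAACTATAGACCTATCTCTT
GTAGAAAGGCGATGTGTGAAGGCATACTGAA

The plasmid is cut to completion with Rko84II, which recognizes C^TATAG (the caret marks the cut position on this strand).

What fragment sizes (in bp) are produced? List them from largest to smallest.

Rko84II sites (CTATAG) start at positions 36, 68, 224.
Rko84II cuts after the first base of each site, so after positions 36, 68, 224.
Circular molecule, 3 cuts → 3 fragments:
  37–68 → 32 bp
  69–224 → 156 bp
  225–271 then 1–36 → 47 + 36 = 83 bp
Sorted largest to smallest: 156, 83, 32 bp.

156, 83, 32 bp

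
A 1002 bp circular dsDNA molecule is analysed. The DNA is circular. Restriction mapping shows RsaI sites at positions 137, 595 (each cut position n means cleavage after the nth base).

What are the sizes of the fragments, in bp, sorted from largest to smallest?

Circular molecule, 2 cuts → 2 fragments:
  595 − 137 = 458 bp
  wrap: 1002 − 595 + 137 = 544 bp
Sorted largest to smallest: 544, 458 bp.

544, 458 bp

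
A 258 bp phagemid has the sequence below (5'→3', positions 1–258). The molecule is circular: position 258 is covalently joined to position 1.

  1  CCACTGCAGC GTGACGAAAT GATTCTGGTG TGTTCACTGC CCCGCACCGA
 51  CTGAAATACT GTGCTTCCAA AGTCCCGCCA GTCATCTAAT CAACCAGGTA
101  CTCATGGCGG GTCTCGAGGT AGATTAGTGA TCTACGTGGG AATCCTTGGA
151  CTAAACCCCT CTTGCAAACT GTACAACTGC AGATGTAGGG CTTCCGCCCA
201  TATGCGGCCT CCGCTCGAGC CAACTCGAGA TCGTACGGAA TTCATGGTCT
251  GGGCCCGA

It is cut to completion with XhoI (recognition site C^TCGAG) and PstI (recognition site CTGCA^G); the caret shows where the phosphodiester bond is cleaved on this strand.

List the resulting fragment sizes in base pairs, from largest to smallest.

105, 68, 42, 33, 10 bp

XhoI sites (CTCGAG) start at positions 113, 214, 224.
XhoI cuts after the first base of each site, so after positions 113, 214, 224.
PstI sites (CTGCAG) start at positions 4, 177.
PstI cuts after base 5 of each site (before the last base), so after positions 8, 181.
Combined cut positions: 8, 113, 181, 214, 224.
Circular molecule, 5 cuts → 5 fragments:
  9–113 → 105 bp
  114–181 → 68 bp
  182–214 → 33 bp
  215–224 → 10 bp
  225–258 then 1–8 → 34 + 8 = 42 bp
Sorted largest to smallest: 105, 68, 42, 33, 10 bp.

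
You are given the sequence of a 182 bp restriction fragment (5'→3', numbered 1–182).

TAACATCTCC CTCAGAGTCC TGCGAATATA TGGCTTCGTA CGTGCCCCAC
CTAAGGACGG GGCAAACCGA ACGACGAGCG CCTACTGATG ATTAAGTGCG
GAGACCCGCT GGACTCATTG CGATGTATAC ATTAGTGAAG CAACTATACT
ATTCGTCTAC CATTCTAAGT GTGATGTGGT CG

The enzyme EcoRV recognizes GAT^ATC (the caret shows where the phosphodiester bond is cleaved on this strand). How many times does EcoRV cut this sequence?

No occurrence of GATATC is present in the sequence.
EcoRV does not cut: 0 sites.

0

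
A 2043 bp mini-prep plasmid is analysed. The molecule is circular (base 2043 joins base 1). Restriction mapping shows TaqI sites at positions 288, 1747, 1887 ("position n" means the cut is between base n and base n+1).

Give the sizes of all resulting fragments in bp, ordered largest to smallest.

1459, 444, 140 bp

Circular molecule, 3 cuts → 3 fragments:
  1747 − 288 = 1459 bp
  1887 − 1747 = 140 bp
  wrap: 2043 − 1887 + 288 = 444 bp
Sorted largest to smallest: 1459, 444, 140 bp.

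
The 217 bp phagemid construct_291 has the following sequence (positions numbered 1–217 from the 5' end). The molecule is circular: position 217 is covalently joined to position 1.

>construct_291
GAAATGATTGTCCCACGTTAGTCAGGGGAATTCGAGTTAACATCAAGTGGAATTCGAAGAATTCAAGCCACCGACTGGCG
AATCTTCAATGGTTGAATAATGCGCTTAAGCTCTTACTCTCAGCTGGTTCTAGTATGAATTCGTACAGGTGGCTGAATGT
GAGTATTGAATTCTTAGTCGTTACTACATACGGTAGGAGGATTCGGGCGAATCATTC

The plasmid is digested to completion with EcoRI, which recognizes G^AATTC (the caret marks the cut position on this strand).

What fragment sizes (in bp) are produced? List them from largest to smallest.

EcoRI sites (GAATTC) start at positions 28, 50, 59, 137, 168.
EcoRI cuts after the first base of each site, so after positions 28, 50, 59, 137, 168.
Circular molecule, 5 cuts → 5 fragments:
  29–50 → 22 bp
  51–59 → 9 bp
  60–137 → 78 bp
  138–168 → 31 bp
  169–217 then 1–28 → 49 + 28 = 77 bp
Sorted largest to smallest: 78, 77, 31, 22, 9 bp.

78, 77, 31, 22, 9 bp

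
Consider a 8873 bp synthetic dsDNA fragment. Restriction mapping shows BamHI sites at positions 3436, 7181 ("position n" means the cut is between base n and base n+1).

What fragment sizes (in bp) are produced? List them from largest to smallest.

Linear molecule, 2 cuts → 3 fragments:
  3436 − 0 = 3436 bp
  7181 − 3436 = 3745 bp
  8873 − 7181 = 1692 bp
Sorted largest to smallest: 3745, 3436, 1692 bp.

3745, 3436, 1692 bp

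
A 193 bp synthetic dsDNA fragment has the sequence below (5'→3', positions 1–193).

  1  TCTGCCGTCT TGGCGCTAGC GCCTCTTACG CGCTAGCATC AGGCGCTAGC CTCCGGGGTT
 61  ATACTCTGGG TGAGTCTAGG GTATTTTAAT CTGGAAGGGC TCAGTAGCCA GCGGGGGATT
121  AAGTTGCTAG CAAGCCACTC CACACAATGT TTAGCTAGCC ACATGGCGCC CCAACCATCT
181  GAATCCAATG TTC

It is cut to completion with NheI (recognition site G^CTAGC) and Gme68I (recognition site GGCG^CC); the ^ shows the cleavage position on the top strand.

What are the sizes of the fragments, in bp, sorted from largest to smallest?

NheI sites (GCTAGC) start at positions 15, 32, 45, 126, 154.
NheI cuts after the first base of each site, so after positions 15, 32, 45, 126, 154.
The Gme68I site (GGCGCC) starts at position 165.
Gme68I cuts after base 4 of each site, so after position 168.
Combined cut positions: 15, 32, 45, 126, 154, 168.
Linear molecule, 6 cuts → 7 fragments:
  1–15 → 15 bp
  16–32 → 17 bp
  33–45 → 13 bp
  46–126 → 81 bp
  127–154 → 28 bp
  155–168 → 14 bp
  169–193 → 25 bp
Sorted largest to smallest: 81, 28, 25, 17, 15, 14, 13 bp.

81, 28, 25, 17, 15, 14, 13 bp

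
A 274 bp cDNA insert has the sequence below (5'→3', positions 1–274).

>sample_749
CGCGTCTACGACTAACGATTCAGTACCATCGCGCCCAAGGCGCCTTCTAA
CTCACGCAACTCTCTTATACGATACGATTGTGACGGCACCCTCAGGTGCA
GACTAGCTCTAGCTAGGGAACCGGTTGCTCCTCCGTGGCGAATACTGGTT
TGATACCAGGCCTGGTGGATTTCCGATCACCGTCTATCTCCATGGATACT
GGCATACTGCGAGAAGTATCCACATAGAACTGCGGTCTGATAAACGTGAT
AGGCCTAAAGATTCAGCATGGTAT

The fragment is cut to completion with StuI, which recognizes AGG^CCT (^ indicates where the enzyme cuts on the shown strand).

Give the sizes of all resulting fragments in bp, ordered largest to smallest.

StuI sites (AGGCCT) start at positions 158, 251.
StuI cuts after base 3 of each site, so after positions 160, 253.
Linear molecule, 2 cuts → 3 fragments:
  1–160 → 160 bp
  161–253 → 93 bp
  254–274 → 21 bp
Sorted largest to smallest: 160, 93, 21 bp.

160, 93, 21 bp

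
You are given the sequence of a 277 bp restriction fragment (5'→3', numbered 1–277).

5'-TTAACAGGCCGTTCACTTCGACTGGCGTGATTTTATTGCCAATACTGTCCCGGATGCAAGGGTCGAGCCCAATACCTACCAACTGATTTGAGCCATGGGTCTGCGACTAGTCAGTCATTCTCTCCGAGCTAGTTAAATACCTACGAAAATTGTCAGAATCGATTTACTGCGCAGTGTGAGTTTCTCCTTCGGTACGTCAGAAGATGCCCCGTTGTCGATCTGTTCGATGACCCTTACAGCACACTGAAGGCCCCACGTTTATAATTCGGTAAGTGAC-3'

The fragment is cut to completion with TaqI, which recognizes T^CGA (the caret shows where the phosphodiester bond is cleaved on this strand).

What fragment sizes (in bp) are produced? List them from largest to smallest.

96, 56, 53, 45, 18, 9 bp

TaqI sites (TCGA) start at positions 18, 63, 159, 215, 224.
TaqI cuts after the first base of each site, so after positions 18, 63, 159, 215, 224.
Linear molecule, 5 cuts → 6 fragments:
  1–18 → 18 bp
  19–63 → 45 bp
  64–159 → 96 bp
  160–215 → 56 bp
  216–224 → 9 bp
  225–277 → 53 bp
Sorted largest to smallest: 96, 56, 53, 45, 18, 9 bp.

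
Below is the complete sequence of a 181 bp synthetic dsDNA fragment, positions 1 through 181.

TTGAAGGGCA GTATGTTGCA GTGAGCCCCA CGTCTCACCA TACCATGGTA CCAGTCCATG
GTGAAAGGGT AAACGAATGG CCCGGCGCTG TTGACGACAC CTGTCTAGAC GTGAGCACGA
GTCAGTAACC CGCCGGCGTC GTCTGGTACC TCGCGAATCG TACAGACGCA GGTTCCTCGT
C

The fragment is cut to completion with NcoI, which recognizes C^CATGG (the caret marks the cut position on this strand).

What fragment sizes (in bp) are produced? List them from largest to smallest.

125, 43, 13 bp

NcoI sites (CCATGG) start at positions 43, 56.
NcoI cuts after the first base of each site, so after positions 43, 56.
Linear molecule, 2 cuts → 3 fragments:
  1–43 → 43 bp
  44–56 → 13 bp
  57–181 → 125 bp
Sorted largest to smallest: 125, 43, 13 bp.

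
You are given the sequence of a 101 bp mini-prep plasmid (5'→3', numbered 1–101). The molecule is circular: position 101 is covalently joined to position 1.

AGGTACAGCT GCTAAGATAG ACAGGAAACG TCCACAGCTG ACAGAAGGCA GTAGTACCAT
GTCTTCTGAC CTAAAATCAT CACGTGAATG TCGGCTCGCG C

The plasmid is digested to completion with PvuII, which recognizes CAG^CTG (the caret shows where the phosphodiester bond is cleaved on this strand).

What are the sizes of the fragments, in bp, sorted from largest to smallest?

72, 29 bp

PvuII sites (CAGCTG) start at positions 6, 35.
PvuII cuts after base 3 of each site, so after positions 8, 37.
Circular molecule, 2 cuts → 2 fragments:
  9–37 → 29 bp
  38–101 then 1–8 → 64 + 8 = 72 bp
Sorted largest to smallest: 72, 29 bp.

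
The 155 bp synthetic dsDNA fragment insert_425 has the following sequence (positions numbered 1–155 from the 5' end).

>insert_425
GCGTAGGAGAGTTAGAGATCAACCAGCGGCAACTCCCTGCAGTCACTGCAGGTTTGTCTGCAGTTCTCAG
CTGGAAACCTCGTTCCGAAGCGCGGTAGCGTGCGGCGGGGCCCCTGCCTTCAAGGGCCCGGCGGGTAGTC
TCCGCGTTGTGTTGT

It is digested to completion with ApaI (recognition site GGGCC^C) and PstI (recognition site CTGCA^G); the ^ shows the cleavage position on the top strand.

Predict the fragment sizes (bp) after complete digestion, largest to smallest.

50, 41, 27, 16, 12, 9 bp

ApaI sites (GGGCCC) start at positions 108, 124.
ApaI cuts after base 5 of each site (before the last base), so after positions 112, 128.
PstI sites (CTGCAG) start at positions 37, 46, 58.
PstI cuts after base 5 of each site (before the last base), so after positions 41, 50, 62.
Combined cut positions: 41, 50, 62, 112, 128.
Linear molecule, 5 cuts → 6 fragments:
  1–41 → 41 bp
  42–50 → 9 bp
  51–62 → 12 bp
  63–112 → 50 bp
  113–128 → 16 bp
  129–155 → 27 bp
Sorted largest to smallest: 50, 41, 27, 16, 12, 9 bp.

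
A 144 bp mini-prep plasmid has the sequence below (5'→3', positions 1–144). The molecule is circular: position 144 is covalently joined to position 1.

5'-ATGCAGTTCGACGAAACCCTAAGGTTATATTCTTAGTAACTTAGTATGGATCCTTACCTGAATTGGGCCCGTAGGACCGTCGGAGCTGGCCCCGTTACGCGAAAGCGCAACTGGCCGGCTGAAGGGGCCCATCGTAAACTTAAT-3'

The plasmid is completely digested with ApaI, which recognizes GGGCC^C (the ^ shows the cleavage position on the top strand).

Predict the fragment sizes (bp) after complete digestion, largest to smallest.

84, 60 bp

ApaI sites (GGGCCC) start at positions 65, 125.
ApaI cuts after base 5 of each site (before the last base), so after positions 69, 129.
Circular molecule, 2 cuts → 2 fragments:
  70–129 → 60 bp
  130–144 then 1–69 → 15 + 69 = 84 bp
Sorted largest to smallest: 84, 60 bp.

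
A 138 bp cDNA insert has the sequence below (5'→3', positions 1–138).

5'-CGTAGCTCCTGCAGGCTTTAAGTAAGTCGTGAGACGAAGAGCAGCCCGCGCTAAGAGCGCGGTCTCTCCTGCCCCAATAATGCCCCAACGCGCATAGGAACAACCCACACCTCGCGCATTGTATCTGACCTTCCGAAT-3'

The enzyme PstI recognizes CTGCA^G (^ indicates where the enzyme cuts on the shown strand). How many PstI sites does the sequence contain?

CTGCAG occurs starting at position 9.
PstI cuts at 1 site.

1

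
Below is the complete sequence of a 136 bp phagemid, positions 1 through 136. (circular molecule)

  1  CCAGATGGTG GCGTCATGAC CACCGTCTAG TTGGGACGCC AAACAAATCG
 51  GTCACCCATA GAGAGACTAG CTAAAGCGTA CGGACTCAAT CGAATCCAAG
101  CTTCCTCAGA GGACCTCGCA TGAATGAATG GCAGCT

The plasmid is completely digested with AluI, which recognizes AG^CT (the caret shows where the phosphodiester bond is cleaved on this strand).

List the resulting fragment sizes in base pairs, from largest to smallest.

72, 34, 30 bp

AluI sites (AGCT) start at positions 69, 99, 133.
AluI cuts after base 2 of each site, so after positions 70, 100, 134.
Circular molecule, 3 cuts → 3 fragments:
  71–100 → 30 bp
  101–134 → 34 bp
  135–136 then 1–70 → 2 + 70 = 72 bp
Sorted largest to smallest: 72, 34, 30 bp.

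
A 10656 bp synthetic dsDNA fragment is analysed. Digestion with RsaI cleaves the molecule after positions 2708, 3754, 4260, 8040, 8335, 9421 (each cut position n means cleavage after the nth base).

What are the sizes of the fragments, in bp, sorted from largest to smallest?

Linear molecule, 6 cuts → 7 fragments:
  2708 − 0 = 2708 bp
  3754 − 2708 = 1046 bp
  4260 − 3754 = 506 bp
  8040 − 4260 = 3780 bp
  8335 − 8040 = 295 bp
  9421 − 8335 = 1086 bp
  10656 − 9421 = 1235 bp
Sorted largest to smallest: 3780, 2708, 1235, 1086, 1046, 506, 295 bp.

3780, 2708, 1235, 1086, 1046, 506, 295 bp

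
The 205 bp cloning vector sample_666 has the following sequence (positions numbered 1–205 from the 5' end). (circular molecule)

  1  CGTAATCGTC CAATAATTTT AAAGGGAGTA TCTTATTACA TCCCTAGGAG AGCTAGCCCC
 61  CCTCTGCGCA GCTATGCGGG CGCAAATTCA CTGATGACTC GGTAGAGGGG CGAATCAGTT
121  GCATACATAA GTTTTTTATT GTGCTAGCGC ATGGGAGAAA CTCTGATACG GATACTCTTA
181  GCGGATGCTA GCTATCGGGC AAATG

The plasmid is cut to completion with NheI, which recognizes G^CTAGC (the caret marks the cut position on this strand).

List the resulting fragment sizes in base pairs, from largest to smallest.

NheI sites (GCTAGC) start at positions 52, 143, 187.
NheI cuts after the first base of each site, so after positions 52, 143, 187.
Circular molecule, 3 cuts → 3 fragments:
  53–143 → 91 bp
  144–187 → 44 bp
  188–205 then 1–52 → 18 + 52 = 70 bp
Sorted largest to smallest: 91, 70, 44 bp.

91, 70, 44 bp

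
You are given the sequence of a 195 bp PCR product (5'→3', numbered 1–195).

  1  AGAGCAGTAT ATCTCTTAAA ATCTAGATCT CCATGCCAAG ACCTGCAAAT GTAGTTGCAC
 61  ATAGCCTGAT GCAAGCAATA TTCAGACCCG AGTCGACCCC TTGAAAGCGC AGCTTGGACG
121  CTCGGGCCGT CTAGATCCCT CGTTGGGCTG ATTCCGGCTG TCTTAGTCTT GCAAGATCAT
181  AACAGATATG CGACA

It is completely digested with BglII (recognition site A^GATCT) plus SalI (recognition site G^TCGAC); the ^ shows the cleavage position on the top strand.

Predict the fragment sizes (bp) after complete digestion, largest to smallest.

103, 67, 25 bp

The BglII site (AGATCT) starts at position 25.
BglII cuts after the first base of each site, so after position 25.
The SalI site (GTCGAC) starts at position 92.
SalI cuts after the first base of each site, so after position 92.
Combined cut positions: 25, 92.
Linear molecule, 2 cuts → 3 fragments:
  1–25 → 25 bp
  26–92 → 67 bp
  93–195 → 103 bp
Sorted largest to smallest: 103, 67, 25 bp.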